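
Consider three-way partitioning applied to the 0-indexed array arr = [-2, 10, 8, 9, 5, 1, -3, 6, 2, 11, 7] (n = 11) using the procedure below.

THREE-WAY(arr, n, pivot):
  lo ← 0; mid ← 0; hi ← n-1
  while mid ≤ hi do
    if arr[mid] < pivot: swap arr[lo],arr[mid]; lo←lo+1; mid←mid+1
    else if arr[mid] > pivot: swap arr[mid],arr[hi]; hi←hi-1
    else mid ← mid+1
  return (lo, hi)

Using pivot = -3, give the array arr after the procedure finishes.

pivot = -3; lo=0, mid=0, hi=10
arr[mid]=-2>-3: swap arr[0],arr[10]; hi=9 → [7, 10, 8, 9, 5, 1, -3, 6, 2, 11, -2]
arr[mid]=7>-3: swap arr[0],arr[9]; hi=8 → [11, 10, 8, 9, 5, 1, -3, 6, 2, 7, -2]
arr[mid]=11>-3: swap arr[0],arr[8]; hi=7 → [2, 10, 8, 9, 5, 1, -3, 6, 11, 7, -2]
arr[mid]=2>-3: swap arr[0],arr[7]; hi=6 → [6, 10, 8, 9, 5, 1, -3, 2, 11, 7, -2]
arr[mid]=6>-3: swap arr[0],arr[6]; hi=5 → [-3, 10, 8, 9, 5, 1, 6, 2, 11, 7, -2]
arr[mid]=-3=-3: mid=1
arr[mid]=10>-3: swap arr[1],arr[5]; hi=4 → [-3, 1, 8, 9, 5, 10, 6, 2, 11, 7, -2]
arr[mid]=1>-3: swap arr[1],arr[4]; hi=3 → [-3, 5, 8, 9, 1, 10, 6, 2, 11, 7, -2]
arr[mid]=5>-3: swap arr[1],arr[3]; hi=2 → [-3, 9, 8, 5, 1, 10, 6, 2, 11, 7, -2]
arr[mid]=9>-3: swap arr[1],arr[2]; hi=1 → [-3, 8, 9, 5, 1, 10, 6, 2, 11, 7, -2]
arr[mid]=8>-3: swap arr[1],arr[1]; hi=0 → [-3, 8, 9, 5, 1, 10, 6, 2, 11, 7, -2]
end: lo=0, hi=0; arr = [-3, 8, 9, 5, 1, 10, 6, 2, 11, 7, -2]

[-3, 8, 9, 5, 1, 10, 6, 2, 11, 7, -2]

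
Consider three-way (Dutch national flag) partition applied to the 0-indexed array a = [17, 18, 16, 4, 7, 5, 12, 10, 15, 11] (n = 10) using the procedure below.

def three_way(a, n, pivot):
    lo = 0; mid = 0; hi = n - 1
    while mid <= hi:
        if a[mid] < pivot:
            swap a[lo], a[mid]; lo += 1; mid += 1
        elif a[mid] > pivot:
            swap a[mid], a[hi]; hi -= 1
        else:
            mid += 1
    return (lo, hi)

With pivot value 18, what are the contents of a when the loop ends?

pivot = 18; lo=0, mid=0, hi=9
a[mid]=17<18: swap a[0],a[0]; lo=1,mid=1 → [17, 18, 16, 4, 7, 5, 12, 10, 15, 11]
a[mid]=18=18: mid=2
a[mid]=16<18: swap a[1],a[2]; lo=2,mid=3 → [17, 16, 18, 4, 7, 5, 12, 10, 15, 11]
a[mid]=4<18: swap a[2],a[3]; lo=3,mid=4 → [17, 16, 4, 18, 7, 5, 12, 10, 15, 11]
a[mid]=7<18: swap a[3],a[4]; lo=4,mid=5 → [17, 16, 4, 7, 18, 5, 12, 10, 15, 11]
a[mid]=5<18: swap a[4],a[5]; lo=5,mid=6 → [17, 16, 4, 7, 5, 18, 12, 10, 15, 11]
a[mid]=12<18: swap a[5],a[6]; lo=6,mid=7 → [17, 16, 4, 7, 5, 12, 18, 10, 15, 11]
a[mid]=10<18: swap a[6],a[7]; lo=7,mid=8 → [17, 16, 4, 7, 5, 12, 10, 18, 15, 11]
a[mid]=15<18: swap a[7],a[8]; lo=8,mid=9 → [17, 16, 4, 7, 5, 12, 10, 15, 18, 11]
a[mid]=11<18: swap a[8],a[9]; lo=9,mid=10 → [17, 16, 4, 7, 5, 12, 10, 15, 11, 18]
end: lo=9, hi=9; a = [17, 16, 4, 7, 5, 12, 10, 15, 11, 18]

[17, 16, 4, 7, 5, 12, 10, 15, 11, 18]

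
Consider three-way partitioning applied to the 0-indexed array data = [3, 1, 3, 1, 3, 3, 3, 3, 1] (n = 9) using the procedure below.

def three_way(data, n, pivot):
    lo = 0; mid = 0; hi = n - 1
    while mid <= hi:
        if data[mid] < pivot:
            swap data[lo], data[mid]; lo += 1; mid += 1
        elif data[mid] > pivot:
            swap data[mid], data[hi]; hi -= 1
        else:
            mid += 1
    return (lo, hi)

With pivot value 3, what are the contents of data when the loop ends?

[1, 1, 1, 3, 3, 3, 3, 3, 3]

pivot = 3; lo=0, mid=0, hi=8
data[mid]=3=3: mid=1
data[mid]=1<3: swap data[0],data[1]; lo=1,mid=2 → [1, 3, 3, 1, 3, 3, 3, 3, 1]
data[mid]=3=3: mid=3
data[mid]=1<3: swap data[1],data[3]; lo=2,mid=4 → [1, 1, 3, 3, 3, 3, 3, 3, 1]
data[mid]=3=3: mid=5
data[mid]=3=3: mid=6
data[mid]=3=3: mid=7
data[mid]=3=3: mid=8
data[mid]=1<3: swap data[2],data[8]; lo=3,mid=9 → [1, 1, 1, 3, 3, 3, 3, 3, 3]
end: lo=3, hi=8; data = [1, 1, 1, 3, 3, 3, 3, 3, 3]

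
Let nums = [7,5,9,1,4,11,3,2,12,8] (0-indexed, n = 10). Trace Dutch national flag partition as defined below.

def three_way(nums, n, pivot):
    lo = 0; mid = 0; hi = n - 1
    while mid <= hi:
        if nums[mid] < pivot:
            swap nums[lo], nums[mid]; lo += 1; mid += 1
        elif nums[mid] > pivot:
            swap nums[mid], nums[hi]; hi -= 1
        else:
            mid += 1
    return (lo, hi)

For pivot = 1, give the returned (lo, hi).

lo=0 mid=0 hi=9
7>1: swap(0,9), hi=8 ⇒ [8,5,9,1,4,11,3,2,12,7]
8>1: swap(0,8), hi=7 ⇒ [12,5,9,1,4,11,3,2,8,7]
12>1: swap(0,7), hi=6 ⇒ [2,5,9,1,4,11,3,12,8,7]
2>1: swap(0,6), hi=5 ⇒ [3,5,9,1,4,11,2,12,8,7]
3>1: swap(0,5), hi=4 ⇒ [11,5,9,1,4,3,2,12,8,7]
11>1: swap(0,4), hi=3 ⇒ [4,5,9,1,11,3,2,12,8,7]
4>1: swap(0,3), hi=2 ⇒ [1,5,9,4,11,3,2,12,8,7]
1=1: mid=1
5>1: swap(1,2), hi=1 ⇒ [1,9,5,4,11,3,2,12,8,7]
9>1: swap(1,1), hi=0 ⇒ [1,9,5,4,11,3,2,12,8,7]
done. lo=0 hi=0; nums=[1,9,5,4,11,3,2,12,8,7]

(0, 0)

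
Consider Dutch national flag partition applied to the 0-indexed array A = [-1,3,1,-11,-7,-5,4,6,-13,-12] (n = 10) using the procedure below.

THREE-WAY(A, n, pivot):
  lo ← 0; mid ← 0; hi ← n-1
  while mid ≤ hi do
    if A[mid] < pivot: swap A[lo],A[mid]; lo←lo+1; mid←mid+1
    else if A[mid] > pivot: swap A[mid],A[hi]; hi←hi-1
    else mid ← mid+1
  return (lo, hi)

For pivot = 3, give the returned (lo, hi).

(7, 7)

pivot = 3; lo=0, mid=0, hi=9
A[mid]=-1<3: swap A[0],A[0]; lo=1,mid=1 → [-1,3,1,-11,-7,-5,4,6,-13,-12]
A[mid]=3=3: mid=2
A[mid]=1<3: swap A[1],A[2]; lo=2,mid=3 → [-1,1,3,-11,-7,-5,4,6,-13,-12]
A[mid]=-11<3: swap A[2],A[3]; lo=3,mid=4 → [-1,1,-11,3,-7,-5,4,6,-13,-12]
A[mid]=-7<3: swap A[3],A[4]; lo=4,mid=5 → [-1,1,-11,-7,3,-5,4,6,-13,-12]
A[mid]=-5<3: swap A[4],A[5]; lo=5,mid=6 → [-1,1,-11,-7,-5,3,4,6,-13,-12]
A[mid]=4>3: swap A[6],A[9]; hi=8 → [-1,1,-11,-7,-5,3,-12,6,-13,4]
A[mid]=-12<3: swap A[5],A[6]; lo=6,mid=7 → [-1,1,-11,-7,-5,-12,3,6,-13,4]
A[mid]=6>3: swap A[7],A[8]; hi=7 → [-1,1,-11,-7,-5,-12,3,-13,6,4]
A[mid]=-13<3: swap A[6],A[7]; lo=7,mid=8 → [-1,1,-11,-7,-5,-12,-13,3,6,4]
end: lo=7, hi=7; A = [-1,1,-11,-7,-5,-12,-13,3,6,4]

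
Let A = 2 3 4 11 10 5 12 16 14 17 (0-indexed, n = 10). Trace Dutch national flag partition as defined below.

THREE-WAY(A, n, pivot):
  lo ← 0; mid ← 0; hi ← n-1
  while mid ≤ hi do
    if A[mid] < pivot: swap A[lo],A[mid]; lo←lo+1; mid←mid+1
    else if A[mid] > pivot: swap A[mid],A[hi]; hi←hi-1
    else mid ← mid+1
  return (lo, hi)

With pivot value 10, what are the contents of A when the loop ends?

lo=0 mid=0 hi=9
2<10: swap(0,0), lo=1 mid=1 ⇒ 2 3 4 11 10 5 12 16 14 17
3<10: swap(1,1), lo=2 mid=2 ⇒ 2 3 4 11 10 5 12 16 14 17
4<10: swap(2,2), lo=3 mid=3 ⇒ 2 3 4 11 10 5 12 16 14 17
11>10: swap(3,9), hi=8 ⇒ 2 3 4 17 10 5 12 16 14 11
17>10: swap(3,8), hi=7 ⇒ 2 3 4 14 10 5 12 16 17 11
14>10: swap(3,7), hi=6 ⇒ 2 3 4 16 10 5 12 14 17 11
16>10: swap(3,6), hi=5 ⇒ 2 3 4 12 10 5 16 14 17 11
12>10: swap(3,5), hi=4 ⇒ 2 3 4 5 10 12 16 14 17 11
5<10: swap(3,3), lo=4 mid=4 ⇒ 2 3 4 5 10 12 16 14 17 11
10=10: mid=5
done. lo=4 hi=4; A=2 3 4 5 10 12 16 14 17 11

2 3 4 5 10 12 16 14 17 11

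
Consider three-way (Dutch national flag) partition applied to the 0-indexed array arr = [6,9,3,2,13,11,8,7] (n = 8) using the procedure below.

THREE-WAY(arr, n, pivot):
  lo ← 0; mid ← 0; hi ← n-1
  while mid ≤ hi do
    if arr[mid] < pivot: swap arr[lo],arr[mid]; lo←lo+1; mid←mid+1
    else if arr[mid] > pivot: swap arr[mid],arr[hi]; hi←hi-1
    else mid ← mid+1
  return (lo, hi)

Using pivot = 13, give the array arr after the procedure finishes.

[6,9,3,2,11,8,7,13]

lo=0 mid=0 hi=7
6<13: swap(0,0), lo=1 mid=1 ⇒ [6,9,3,2,13,11,8,7]
9<13: swap(1,1), lo=2 mid=2 ⇒ [6,9,3,2,13,11,8,7]
3<13: swap(2,2), lo=3 mid=3 ⇒ [6,9,3,2,13,11,8,7]
2<13: swap(3,3), lo=4 mid=4 ⇒ [6,9,3,2,13,11,8,7]
13=13: mid=5
11<13: swap(4,5), lo=5 mid=6 ⇒ [6,9,3,2,11,13,8,7]
8<13: swap(5,6), lo=6 mid=7 ⇒ [6,9,3,2,11,8,13,7]
7<13: swap(6,7), lo=7 mid=8 ⇒ [6,9,3,2,11,8,7,13]
done. lo=7 hi=7; arr=[6,9,3,2,11,8,7,13]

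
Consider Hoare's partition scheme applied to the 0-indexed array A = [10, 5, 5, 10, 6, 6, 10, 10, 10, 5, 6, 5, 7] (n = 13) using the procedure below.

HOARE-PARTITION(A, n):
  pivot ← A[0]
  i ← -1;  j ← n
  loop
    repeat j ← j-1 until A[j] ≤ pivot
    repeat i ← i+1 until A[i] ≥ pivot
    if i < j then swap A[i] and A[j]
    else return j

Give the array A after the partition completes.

pivot=10
j stops at 12 (7), i stops at 0 (10); swap ⇒ [7, 5, 5, 10, 6, 6, 10, 10, 10, 5, 6, 5, 10]
j stops at 11 (5), i stops at 3 (10); swap ⇒ [7, 5, 5, 5, 6, 6, 10, 10, 10, 5, 6, 10, 10]
j stops at 10 (6), i stops at 6 (10); swap ⇒ [7, 5, 5, 5, 6, 6, 6, 10, 10, 5, 10, 10, 10]
j stops at 9 (5), i stops at 7 (10); swap ⇒ [7, 5, 5, 5, 6, 6, 6, 5, 10, 10, 10, 10, 10]
j stops at 8, i stops at 8; i≥j ⇒ return 8. A=[7, 5, 5, 5, 6, 6, 6, 5, 10, 10, 10, 10, 10]

[7, 5, 5, 5, 6, 6, 6, 5, 10, 10, 10, 10, 10]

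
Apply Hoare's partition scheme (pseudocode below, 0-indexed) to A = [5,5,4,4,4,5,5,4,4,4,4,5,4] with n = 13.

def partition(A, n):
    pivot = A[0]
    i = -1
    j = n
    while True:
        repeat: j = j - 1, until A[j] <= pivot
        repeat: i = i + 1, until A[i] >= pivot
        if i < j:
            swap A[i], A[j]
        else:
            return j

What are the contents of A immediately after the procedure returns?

[4,5,4,4,4,4,4,4,4,5,5,5,5]

pivot=5
j stops at 12 (4), i stops at 0 (5); swap ⇒ [4,5,4,4,4,5,5,4,4,4,4,5,5]
j stops at 11 (5), i stops at 1 (5); swap ⇒ [4,5,4,4,4,5,5,4,4,4,4,5,5]
j stops at 10 (4), i stops at 5 (5); swap ⇒ [4,5,4,4,4,4,5,4,4,4,5,5,5]
j stops at 9 (4), i stops at 6 (5); swap ⇒ [4,5,4,4,4,4,4,4,4,5,5,5,5]
j stops at 8, i stops at 9; i≥j ⇒ return 8. A=[4,5,4,4,4,4,4,4,4,5,5,5,5]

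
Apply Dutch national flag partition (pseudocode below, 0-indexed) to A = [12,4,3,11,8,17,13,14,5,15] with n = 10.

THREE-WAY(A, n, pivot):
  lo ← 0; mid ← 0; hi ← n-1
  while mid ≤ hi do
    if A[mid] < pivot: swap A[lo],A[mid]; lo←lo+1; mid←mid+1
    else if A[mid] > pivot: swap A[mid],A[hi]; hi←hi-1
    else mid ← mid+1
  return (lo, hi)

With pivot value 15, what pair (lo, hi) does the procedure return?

pivot = 15; lo=0, mid=0, hi=9
A[mid]=12<15: swap A[0],A[0]; lo=1,mid=1 → [12,4,3,11,8,17,13,14,5,15]
A[mid]=4<15: swap A[1],A[1]; lo=2,mid=2 → [12,4,3,11,8,17,13,14,5,15]
A[mid]=3<15: swap A[2],A[2]; lo=3,mid=3 → [12,4,3,11,8,17,13,14,5,15]
A[mid]=11<15: swap A[3],A[3]; lo=4,mid=4 → [12,4,3,11,8,17,13,14,5,15]
A[mid]=8<15: swap A[4],A[4]; lo=5,mid=5 → [12,4,3,11,8,17,13,14,5,15]
A[mid]=17>15: swap A[5],A[9]; hi=8 → [12,4,3,11,8,15,13,14,5,17]
A[mid]=15=15: mid=6
A[mid]=13<15: swap A[5],A[6]; lo=6,mid=7 → [12,4,3,11,8,13,15,14,5,17]
A[mid]=14<15: swap A[6],A[7]; lo=7,mid=8 → [12,4,3,11,8,13,14,15,5,17]
A[mid]=5<15: swap A[7],A[8]; lo=8,mid=9 → [12,4,3,11,8,13,14,5,15,17]
end: lo=8, hi=8; A = [12,4,3,11,8,13,14,5,15,17]

(8, 8)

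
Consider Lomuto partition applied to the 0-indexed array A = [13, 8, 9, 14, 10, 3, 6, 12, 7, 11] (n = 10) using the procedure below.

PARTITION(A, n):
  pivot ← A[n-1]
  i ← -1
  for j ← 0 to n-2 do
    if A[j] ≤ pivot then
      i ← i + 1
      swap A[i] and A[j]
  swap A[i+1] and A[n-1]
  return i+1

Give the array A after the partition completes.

[8, 9, 10, 3, 6, 7, 11, 12, 14, 13]

pivot = A[9] = 11; i = -1
j=0: A[0]=13 > 11 → no swap
j=1: A[1]=8 ≤ 11 → i=0, swap A[0],A[1] → [8, 13, 9, 14, 10, 3, 6, 12, 7, 11]
j=2: A[2]=9 ≤ 11 → i=1, swap A[1],A[2] → [8, 9, 13, 14, 10, 3, 6, 12, 7, 11]
j=3: A[3]=14 > 11 → no swap
j=4: A[4]=10 ≤ 11 → i=2, swap A[2],A[4] → [8, 9, 10, 14, 13, 3, 6, 12, 7, 11]
j=5: A[5]=3 ≤ 11 → i=3, swap A[3],A[5] → [8, 9, 10, 3, 13, 14, 6, 12, 7, 11]
j=6: A[6]=6 ≤ 11 → i=4, swap A[4],A[6] → [8, 9, 10, 3, 6, 14, 13, 12, 7, 11]
j=7: A[7]=12 > 11 → no swap
j=8: A[8]=7 ≤ 11 → i=5, swap A[5],A[8] → [8, 9, 10, 3, 6, 7, 13, 12, 14, 11]
final swap A[6],A[9] → [8, 9, 10, 3, 6, 7, 11, 12, 14, 13]; return 6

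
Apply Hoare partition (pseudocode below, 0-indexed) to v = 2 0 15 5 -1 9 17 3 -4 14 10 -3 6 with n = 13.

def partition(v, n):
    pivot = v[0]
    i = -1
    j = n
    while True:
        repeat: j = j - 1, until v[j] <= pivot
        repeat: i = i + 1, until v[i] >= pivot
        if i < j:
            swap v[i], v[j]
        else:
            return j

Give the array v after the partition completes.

-3 0 -4 -1 5 9 17 3 15 14 10 2 6

pivot = v[0] = 2; i = -1, j = 13
j→11 (v[11]=-3≤2), i→0 (v[0]=2≥2); i<j, swap → -3 0 15 5 -1 9 17 3 -4 14 10 2 6
j→8 (v[8]=-4≤2), i→2 (v[2]=15≥2); i<j, swap → -3 0 -4 5 -1 9 17 3 15 14 10 2 6
j→4 (v[4]=-1≤2), i→3 (v[3]=5≥2); i<j, swap → -3 0 -4 -1 5 9 17 3 15 14 10 2 6
j→3, i→4; i≥j, return j=3. v = -3 0 -4 -1 5 9 17 3 15 14 10 2 6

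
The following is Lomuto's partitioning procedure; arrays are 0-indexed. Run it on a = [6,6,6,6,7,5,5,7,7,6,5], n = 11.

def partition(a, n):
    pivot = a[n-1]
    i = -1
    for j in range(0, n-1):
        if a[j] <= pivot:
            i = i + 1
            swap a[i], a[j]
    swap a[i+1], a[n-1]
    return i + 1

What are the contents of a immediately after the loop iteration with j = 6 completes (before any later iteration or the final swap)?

pivot = a[10] = 5; i = -1
j=0: a[0]=6 > 5 → no swap
j=1: a[1]=6 > 5 → no swap
j=2: a[2]=6 > 5 → no swap
j=3: a[3]=6 > 5 → no swap
j=4: a[4]=7 > 5 → no swap
j=5: a[5]=5 ≤ 5 → i=0, swap a[0],a[5] → [5,6,6,6,7,6,5,7,7,6,5]
j=6: a[6]=5 ≤ 5 → i=1, swap a[1],a[6] → [5,5,6,6,7,6,6,7,7,6,5]
(after j=6) a = [5,5,6,6,7,6,6,7,7,6,5]

[5,5,6,6,7,6,6,7,7,6,5]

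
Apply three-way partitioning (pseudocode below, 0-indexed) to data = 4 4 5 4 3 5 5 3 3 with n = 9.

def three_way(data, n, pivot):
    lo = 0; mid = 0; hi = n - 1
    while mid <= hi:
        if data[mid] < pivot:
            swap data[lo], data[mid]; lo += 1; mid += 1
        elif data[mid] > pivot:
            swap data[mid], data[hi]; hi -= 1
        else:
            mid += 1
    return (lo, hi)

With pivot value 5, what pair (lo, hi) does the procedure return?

lo=0 mid=0 hi=8
4<5: swap(0,0), lo=1 mid=1 ⇒ 4 4 5 4 3 5 5 3 3
4<5: swap(1,1), lo=2 mid=2 ⇒ 4 4 5 4 3 5 5 3 3
5=5: mid=3
4<5: swap(2,3), lo=3 mid=4 ⇒ 4 4 4 5 3 5 5 3 3
3<5: swap(3,4), lo=4 mid=5 ⇒ 4 4 4 3 5 5 5 3 3
5=5: mid=6
5=5: mid=7
3<5: swap(4,7), lo=5 mid=8 ⇒ 4 4 4 3 3 5 5 5 3
3<5: swap(5,8), lo=6 mid=9 ⇒ 4 4 4 3 3 3 5 5 5
done. lo=6 hi=8; data=4 4 4 3 3 3 5 5 5

(6, 8)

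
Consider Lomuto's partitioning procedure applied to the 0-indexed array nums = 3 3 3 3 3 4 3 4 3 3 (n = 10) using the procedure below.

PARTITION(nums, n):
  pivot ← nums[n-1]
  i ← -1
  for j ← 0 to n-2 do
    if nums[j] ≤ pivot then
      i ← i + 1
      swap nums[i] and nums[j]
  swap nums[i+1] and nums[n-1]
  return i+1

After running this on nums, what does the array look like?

pivot=3, i=-1
j=0: 3≤3, i=0, swap(0,0) ⇒ 3 3 3 3 3 4 3 4 3 3
j=1: 3≤3, i=1, swap(1,1) ⇒ 3 3 3 3 3 4 3 4 3 3
j=2: 3≤3, i=2, swap(2,2) ⇒ 3 3 3 3 3 4 3 4 3 3
j=3: 3≤3, i=3, swap(3,3) ⇒ 3 3 3 3 3 4 3 4 3 3
j=4: 3≤3, i=4, swap(4,4) ⇒ 3 3 3 3 3 4 3 4 3 3
j=5: 4>3, skip
j=6: 3≤3, i=5, swap(5,6) ⇒ 3 3 3 3 3 3 4 4 3 3
j=7: 4>3, skip
j=8: 3≤3, i=6, swap(6,8) ⇒ 3 3 3 3 3 3 3 4 4 3
swap(7,9) ⇒ 3 3 3 3 3 3 3 3 4 4; return 7

3 3 3 3 3 3 3 3 4 4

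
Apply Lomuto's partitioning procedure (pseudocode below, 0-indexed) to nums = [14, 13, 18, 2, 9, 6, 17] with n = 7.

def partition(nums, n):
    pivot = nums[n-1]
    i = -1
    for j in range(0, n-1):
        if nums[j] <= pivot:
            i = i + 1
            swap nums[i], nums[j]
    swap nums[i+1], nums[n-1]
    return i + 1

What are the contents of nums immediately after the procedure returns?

[14, 13, 2, 9, 6, 17, 18]

pivot=17, i=-1
j=0: 14≤17, i=0, swap(0,0) ⇒ [14, 13, 18, 2, 9, 6, 17]
j=1: 13≤17, i=1, swap(1,1) ⇒ [14, 13, 18, 2, 9, 6, 17]
j=2: 18>17, skip
j=3: 2≤17, i=2, swap(2,3) ⇒ [14, 13, 2, 18, 9, 6, 17]
j=4: 9≤17, i=3, swap(3,4) ⇒ [14, 13, 2, 9, 18, 6, 17]
j=5: 6≤17, i=4, swap(4,5) ⇒ [14, 13, 2, 9, 6, 18, 17]
swap(5,6) ⇒ [14, 13, 2, 9, 6, 17, 18]; return 5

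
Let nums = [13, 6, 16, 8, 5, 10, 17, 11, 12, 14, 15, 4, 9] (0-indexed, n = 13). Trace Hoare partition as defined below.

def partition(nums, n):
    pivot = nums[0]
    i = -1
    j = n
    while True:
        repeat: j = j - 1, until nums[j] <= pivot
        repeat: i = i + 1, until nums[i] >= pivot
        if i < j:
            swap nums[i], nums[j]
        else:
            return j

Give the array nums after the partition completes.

pivot = nums[0] = 13; i = -1, j = 13
j→12 (nums[12]=9≤13), i→0 (nums[0]=13≥13); i<j, swap → [9, 6, 16, 8, 5, 10, 17, 11, 12, 14, 15, 4, 13]
j→11 (nums[11]=4≤13), i→2 (nums[2]=16≥13); i<j, swap → [9, 6, 4, 8, 5, 10, 17, 11, 12, 14, 15, 16, 13]
j→8 (nums[8]=12≤13), i→6 (nums[6]=17≥13); i<j, swap → [9, 6, 4, 8, 5, 10, 12, 11, 17, 14, 15, 16, 13]
j→7, i→8; i≥j, return j=7. nums = [9, 6, 4, 8, 5, 10, 12, 11, 17, 14, 15, 16, 13]

[9, 6, 4, 8, 5, 10, 12, 11, 17, 14, 15, 16, 13]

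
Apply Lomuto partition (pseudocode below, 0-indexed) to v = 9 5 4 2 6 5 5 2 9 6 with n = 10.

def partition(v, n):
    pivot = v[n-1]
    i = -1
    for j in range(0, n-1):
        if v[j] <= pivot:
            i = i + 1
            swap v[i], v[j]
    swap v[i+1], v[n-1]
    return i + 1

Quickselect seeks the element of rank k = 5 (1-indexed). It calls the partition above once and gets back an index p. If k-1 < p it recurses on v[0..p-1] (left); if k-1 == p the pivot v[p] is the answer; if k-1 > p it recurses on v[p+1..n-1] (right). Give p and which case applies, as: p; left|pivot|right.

7; left

pivot = v[9] = 6; i = -1
j=0: v[0]=9 > 6 → no swap
j=1: v[1]=5 ≤ 6 → i=0, swap v[0],v[1] → 5 9 4 2 6 5 5 2 9 6
j=2: v[2]=4 ≤ 6 → i=1, swap v[1],v[2] → 5 4 9 2 6 5 5 2 9 6
j=3: v[3]=2 ≤ 6 → i=2, swap v[2],v[3] → 5 4 2 9 6 5 5 2 9 6
j=4: v[4]=6 ≤ 6 → i=3, swap v[3],v[4] → 5 4 2 6 9 5 5 2 9 6
j=5: v[5]=5 ≤ 6 → i=4, swap v[4],v[5] → 5 4 2 6 5 9 5 2 9 6
j=6: v[6]=5 ≤ 6 → i=5, swap v[5],v[6] → 5 4 2 6 5 5 9 2 9 6
j=7: v[7]=2 ≤ 6 → i=6, swap v[6],v[7] → 5 4 2 6 5 5 2 9 9 6
j=8: v[8]=9 > 6 → no swap
final swap v[7],v[9] → 5 4 2 6 5 5 2 6 9 9; return 7
p = 7; k-1 = 4 < 7 ⇒ left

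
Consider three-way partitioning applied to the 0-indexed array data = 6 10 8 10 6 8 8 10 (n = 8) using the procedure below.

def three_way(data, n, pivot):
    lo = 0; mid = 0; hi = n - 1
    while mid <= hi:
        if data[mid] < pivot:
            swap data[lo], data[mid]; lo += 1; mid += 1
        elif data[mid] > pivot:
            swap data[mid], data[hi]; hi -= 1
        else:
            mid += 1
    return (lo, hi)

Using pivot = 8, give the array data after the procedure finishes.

6 6 8 8 8 10 10 10

pivot = 8; lo=0, mid=0, hi=7
data[mid]=6<8: swap data[0],data[0]; lo=1,mid=1 → 6 10 8 10 6 8 8 10
data[mid]=10>8: swap data[1],data[7]; hi=6 → 6 10 8 10 6 8 8 10
data[mid]=10>8: swap data[1],data[6]; hi=5 → 6 8 8 10 6 8 10 10
data[mid]=8=8: mid=2
data[mid]=8=8: mid=3
data[mid]=10>8: swap data[3],data[5]; hi=4 → 6 8 8 8 6 10 10 10
data[mid]=8=8: mid=4
data[mid]=6<8: swap data[1],data[4]; lo=2,mid=5 → 6 6 8 8 8 10 10 10
end: lo=2, hi=4; data = 6 6 8 8 8 10 10 10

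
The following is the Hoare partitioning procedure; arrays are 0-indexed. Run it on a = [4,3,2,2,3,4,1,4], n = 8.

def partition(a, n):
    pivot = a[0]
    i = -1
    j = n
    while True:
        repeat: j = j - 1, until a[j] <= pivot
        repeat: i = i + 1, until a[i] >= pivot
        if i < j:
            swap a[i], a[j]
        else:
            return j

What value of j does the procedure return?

5

pivot = a[0] = 4; i = -1, j = 8
j→7 (a[7]=4≤4), i→0 (a[0]=4≥4); i<j, swap → [4,3,2,2,3,4,1,4]
j→6 (a[6]=1≤4), i→5 (a[5]=4≥4); i<j, swap → [4,3,2,2,3,1,4,4]
j→5, i→6; i≥j, return j=5. a = [4,3,2,2,3,1,4,4]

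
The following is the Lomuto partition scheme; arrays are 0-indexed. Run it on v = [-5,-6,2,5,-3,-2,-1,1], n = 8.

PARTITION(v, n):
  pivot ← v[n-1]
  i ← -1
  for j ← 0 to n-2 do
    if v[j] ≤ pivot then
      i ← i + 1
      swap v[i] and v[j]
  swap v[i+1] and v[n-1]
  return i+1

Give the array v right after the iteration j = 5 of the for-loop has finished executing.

[-5,-6,-3,-2,2,5,-1,1]

pivot = v[7] = 1; i = -1
j=0: v[0]=-5 ≤ 1 → i=0, swap v[0],v[0] (no change) → [-5,-6,2,5,-3,-2,-1,1]
j=1: v[1]=-6 ≤ 1 → i=1, swap v[1],v[1] (no change) → [-5,-6,2,5,-3,-2,-1,1]
j=2: v[2]=2 > 1 → no swap
j=3: v[3]=5 > 1 → no swap
j=4: v[4]=-3 ≤ 1 → i=2, swap v[2],v[4] → [-5,-6,-3,5,2,-2,-1,1]
j=5: v[5]=-2 ≤ 1 → i=3, swap v[3],v[5] → [-5,-6,-3,-2,2,5,-1,1]
(after j=5) v = [-5,-6,-3,-2,2,5,-1,1]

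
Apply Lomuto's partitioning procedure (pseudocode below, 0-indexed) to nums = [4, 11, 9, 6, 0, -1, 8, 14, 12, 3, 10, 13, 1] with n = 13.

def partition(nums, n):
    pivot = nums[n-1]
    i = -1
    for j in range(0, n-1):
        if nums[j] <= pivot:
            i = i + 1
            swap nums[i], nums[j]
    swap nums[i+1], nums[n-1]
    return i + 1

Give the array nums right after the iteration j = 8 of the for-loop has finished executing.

[0, -1, 9, 6, 4, 11, 8, 14, 12, 3, 10, 13, 1]

pivot = nums[12] = 1; i = -1
j=0: nums[0]=4 > 1 → no swap
j=1: nums[1]=11 > 1 → no swap
j=2: nums[2]=9 > 1 → no swap
j=3: nums[3]=6 > 1 → no swap
j=4: nums[4]=0 ≤ 1 → i=0, swap nums[0],nums[4] → [0, 11, 9, 6, 4, -1, 8, 14, 12, 3, 10, 13, 1]
j=5: nums[5]=-1 ≤ 1 → i=1, swap nums[1],nums[5] → [0, -1, 9, 6, 4, 11, 8, 14, 12, 3, 10, 13, 1]
j=6: nums[6]=8 > 1 → no swap
j=7: nums[7]=14 > 1 → no swap
j=8: nums[8]=12 > 1 → no swap
(after j=8) nums = [0, -1, 9, 6, 4, 11, 8, 14, 12, 3, 10, 13, 1]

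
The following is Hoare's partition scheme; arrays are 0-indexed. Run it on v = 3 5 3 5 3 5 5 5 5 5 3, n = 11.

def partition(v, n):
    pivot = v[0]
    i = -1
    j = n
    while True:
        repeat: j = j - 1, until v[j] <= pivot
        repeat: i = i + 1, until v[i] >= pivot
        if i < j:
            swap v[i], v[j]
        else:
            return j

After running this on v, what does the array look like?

pivot=3
j stops at 10 (3), i stops at 0 (3); swap ⇒ 3 5 3 5 3 5 5 5 5 5 3
j stops at 4 (3), i stops at 1 (5); swap ⇒ 3 3 3 5 5 5 5 5 5 5 3
j stops at 2, i stops at 2; i≥j ⇒ return 2. v=3 3 3 5 5 5 5 5 5 5 3

3 3 3 5 5 5 5 5 5 5 3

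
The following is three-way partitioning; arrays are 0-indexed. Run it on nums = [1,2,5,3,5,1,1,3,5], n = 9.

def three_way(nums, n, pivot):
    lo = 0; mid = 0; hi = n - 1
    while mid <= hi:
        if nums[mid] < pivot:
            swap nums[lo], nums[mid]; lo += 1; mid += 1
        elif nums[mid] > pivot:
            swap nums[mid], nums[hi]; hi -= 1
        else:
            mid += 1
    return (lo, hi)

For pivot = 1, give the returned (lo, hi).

(0, 2)

lo=0 mid=0 hi=8
1=1: mid=1
2>1: swap(1,8), hi=7 ⇒ [1,5,5,3,5,1,1,3,2]
5>1: swap(1,7), hi=6 ⇒ [1,3,5,3,5,1,1,5,2]
3>1: swap(1,6), hi=5 ⇒ [1,1,5,3,5,1,3,5,2]
1=1: mid=2
5>1: swap(2,5), hi=4 ⇒ [1,1,1,3,5,5,3,5,2]
1=1: mid=3
3>1: swap(3,4), hi=3 ⇒ [1,1,1,5,3,5,3,5,2]
5>1: swap(3,3), hi=2 ⇒ [1,1,1,5,3,5,3,5,2]
done. lo=0 hi=2; nums=[1,1,1,5,3,5,3,5,2]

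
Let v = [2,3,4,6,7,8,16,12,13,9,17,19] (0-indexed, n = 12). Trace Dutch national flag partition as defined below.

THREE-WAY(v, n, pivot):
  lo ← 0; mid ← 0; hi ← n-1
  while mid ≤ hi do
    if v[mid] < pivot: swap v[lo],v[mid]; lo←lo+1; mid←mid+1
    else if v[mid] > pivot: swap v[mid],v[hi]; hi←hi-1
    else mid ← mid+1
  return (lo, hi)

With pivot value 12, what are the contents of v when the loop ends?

[2,3,4,6,7,8,9,12,13,17,19,16]

lo=0 mid=0 hi=11
2<12: swap(0,0), lo=1 mid=1 ⇒ [2,3,4,6,7,8,16,12,13,9,17,19]
3<12: swap(1,1), lo=2 mid=2 ⇒ [2,3,4,6,7,8,16,12,13,9,17,19]
4<12: swap(2,2), lo=3 mid=3 ⇒ [2,3,4,6,7,8,16,12,13,9,17,19]
6<12: swap(3,3), lo=4 mid=4 ⇒ [2,3,4,6,7,8,16,12,13,9,17,19]
7<12: swap(4,4), lo=5 mid=5 ⇒ [2,3,4,6,7,8,16,12,13,9,17,19]
8<12: swap(5,5), lo=6 mid=6 ⇒ [2,3,4,6,7,8,16,12,13,9,17,19]
16>12: swap(6,11), hi=10 ⇒ [2,3,4,6,7,8,19,12,13,9,17,16]
19>12: swap(6,10), hi=9 ⇒ [2,3,4,6,7,8,17,12,13,9,19,16]
17>12: swap(6,9), hi=8 ⇒ [2,3,4,6,7,8,9,12,13,17,19,16]
9<12: swap(6,6), lo=7 mid=7 ⇒ [2,3,4,6,7,8,9,12,13,17,19,16]
12=12: mid=8
13>12: swap(8,8), hi=7 ⇒ [2,3,4,6,7,8,9,12,13,17,19,16]
done. lo=7 hi=7; v=[2,3,4,6,7,8,9,12,13,17,19,16]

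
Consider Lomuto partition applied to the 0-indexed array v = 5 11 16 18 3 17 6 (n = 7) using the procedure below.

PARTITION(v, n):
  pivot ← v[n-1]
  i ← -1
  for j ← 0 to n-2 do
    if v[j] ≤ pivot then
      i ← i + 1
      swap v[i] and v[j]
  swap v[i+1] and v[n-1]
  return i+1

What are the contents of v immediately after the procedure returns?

5 3 6 18 11 17 16

pivot = v[6] = 6; i = -1
j=0: v[0]=5 ≤ 6 → i=0, swap v[0],v[0] (no change) → 5 11 16 18 3 17 6
j=1: v[1]=11 > 6 → no swap
j=2: v[2]=16 > 6 → no swap
j=3: v[3]=18 > 6 → no swap
j=4: v[4]=3 ≤ 6 → i=1, swap v[1],v[4] → 5 3 16 18 11 17 6
j=5: v[5]=17 > 6 → no swap
final swap v[2],v[6] → 5 3 6 18 11 17 16; return 2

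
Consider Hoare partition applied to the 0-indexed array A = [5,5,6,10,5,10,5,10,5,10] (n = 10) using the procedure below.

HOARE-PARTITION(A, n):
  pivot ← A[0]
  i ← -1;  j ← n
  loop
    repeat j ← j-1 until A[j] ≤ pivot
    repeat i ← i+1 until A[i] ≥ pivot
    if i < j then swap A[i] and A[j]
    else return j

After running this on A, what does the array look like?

[5,5,5,10,6,10,5,10,5,10]

pivot = A[0] = 5; i = -1, j = 10
j→8 (A[8]=5≤5), i→0 (A[0]=5≥5); i<j, swap → [5,5,6,10,5,10,5,10,5,10]
j→6 (A[6]=5≤5), i→1 (A[1]=5≥5); i<j, swap → [5,5,6,10,5,10,5,10,5,10]
j→4 (A[4]=5≤5), i→2 (A[2]=6≥5); i<j, swap → [5,5,5,10,6,10,5,10,5,10]
j→2, i→3; i≥j, return j=2. A = [5,5,5,10,6,10,5,10,5,10]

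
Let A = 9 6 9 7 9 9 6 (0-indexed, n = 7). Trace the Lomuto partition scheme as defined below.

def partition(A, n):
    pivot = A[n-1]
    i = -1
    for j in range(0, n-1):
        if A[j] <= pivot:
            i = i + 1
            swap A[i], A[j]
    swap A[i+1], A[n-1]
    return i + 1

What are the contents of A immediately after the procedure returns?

pivot=6, i=-1
j=0: 9>6, skip
j=1: 6≤6, i=0, swap(0,1) ⇒ 6 9 9 7 9 9 6
j=2: 9>6, skip
j=3: 7>6, skip
j=4: 9>6, skip
j=5: 9>6, skip
swap(1,6) ⇒ 6 6 9 7 9 9 9; return 1

6 6 9 7 9 9 9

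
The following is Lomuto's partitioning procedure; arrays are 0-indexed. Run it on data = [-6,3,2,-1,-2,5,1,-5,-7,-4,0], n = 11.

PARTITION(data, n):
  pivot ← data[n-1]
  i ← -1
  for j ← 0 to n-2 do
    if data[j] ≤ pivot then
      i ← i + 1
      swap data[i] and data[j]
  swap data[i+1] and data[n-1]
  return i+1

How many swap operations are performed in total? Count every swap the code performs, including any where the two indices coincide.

pivot = data[10] = 0; i = -1
j=0: data[0]=-6 ≤ 0 → i=0, swap data[0],data[0] (no change) → [-6,3,2,-1,-2,5,1,-5,-7,-4,0]
j=1: data[1]=3 > 0 → no swap
j=2: data[2]=2 > 0 → no swap
j=3: data[3]=-1 ≤ 0 → i=1, swap data[1],data[3] → [-6,-1,2,3,-2,5,1,-5,-7,-4,0]
j=4: data[4]=-2 ≤ 0 → i=2, swap data[2],data[4] → [-6,-1,-2,3,2,5,1,-5,-7,-4,0]
j=5: data[5]=5 > 0 → no swap
j=6: data[6]=1 > 0 → no swap
j=7: data[7]=-5 ≤ 0 → i=3, swap data[3],data[7] → [-6,-1,-2,-5,2,5,1,3,-7,-4,0]
j=8: data[8]=-7 ≤ 0 → i=4, swap data[4],data[8] → [-6,-1,-2,-5,-7,5,1,3,2,-4,0]
j=9: data[9]=-4 ≤ 0 → i=5, swap data[5],data[9] → [-6,-1,-2,-5,-7,-4,1,3,2,5,0]
final swap data[6],data[10] → [-6,-1,-2,-5,-7,-4,0,3,2,5,1]; return 6

7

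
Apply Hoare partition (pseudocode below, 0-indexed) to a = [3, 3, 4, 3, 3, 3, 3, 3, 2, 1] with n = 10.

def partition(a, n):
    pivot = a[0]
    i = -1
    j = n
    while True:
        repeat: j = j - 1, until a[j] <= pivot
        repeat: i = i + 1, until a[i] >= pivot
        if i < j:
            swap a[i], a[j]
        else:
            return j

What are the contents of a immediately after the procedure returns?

pivot=3
j stops at 9 (1), i stops at 0 (3); swap ⇒ [1, 3, 4, 3, 3, 3, 3, 3, 2, 3]
j stops at 8 (2), i stops at 1 (3); swap ⇒ [1, 2, 4, 3, 3, 3, 3, 3, 3, 3]
j stops at 7 (3), i stops at 2 (4); swap ⇒ [1, 2, 3, 3, 3, 3, 3, 4, 3, 3]
j stops at 6 (3), i stops at 3 (3); swap ⇒ [1, 2, 3, 3, 3, 3, 3, 4, 3, 3]
j stops at 5 (3), i stops at 4 (3); swap ⇒ [1, 2, 3, 3, 3, 3, 3, 4, 3, 3]
j stops at 4, i stops at 5; i≥j ⇒ return 4. a=[1, 2, 3, 3, 3, 3, 3, 4, 3, 3]

[1, 2, 3, 3, 3, 3, 3, 4, 3, 3]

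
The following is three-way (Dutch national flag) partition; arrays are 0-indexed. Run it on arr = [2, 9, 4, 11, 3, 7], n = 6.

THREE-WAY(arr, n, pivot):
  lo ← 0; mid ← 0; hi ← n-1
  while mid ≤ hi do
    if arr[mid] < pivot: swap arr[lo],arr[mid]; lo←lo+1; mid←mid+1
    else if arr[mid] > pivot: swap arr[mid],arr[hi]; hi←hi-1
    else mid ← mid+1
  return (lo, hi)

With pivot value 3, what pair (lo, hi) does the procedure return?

pivot = 3; lo=0, mid=0, hi=5
arr[mid]=2<3: swap arr[0],arr[0]; lo=1,mid=1 → [2, 9, 4, 11, 3, 7]
arr[mid]=9>3: swap arr[1],arr[5]; hi=4 → [2, 7, 4, 11, 3, 9]
arr[mid]=7>3: swap arr[1],arr[4]; hi=3 → [2, 3, 4, 11, 7, 9]
arr[mid]=3=3: mid=2
arr[mid]=4>3: swap arr[2],arr[3]; hi=2 → [2, 3, 11, 4, 7, 9]
arr[mid]=11>3: swap arr[2],arr[2]; hi=1 → [2, 3, 11, 4, 7, 9]
end: lo=1, hi=1; arr = [2, 3, 11, 4, 7, 9]

(1, 1)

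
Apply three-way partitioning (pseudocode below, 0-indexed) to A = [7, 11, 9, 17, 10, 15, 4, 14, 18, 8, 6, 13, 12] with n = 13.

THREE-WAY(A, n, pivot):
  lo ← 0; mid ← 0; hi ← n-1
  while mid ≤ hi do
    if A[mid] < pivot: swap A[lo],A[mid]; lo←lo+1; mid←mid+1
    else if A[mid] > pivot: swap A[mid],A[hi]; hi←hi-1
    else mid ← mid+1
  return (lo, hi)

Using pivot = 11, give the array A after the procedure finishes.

[7, 9, 6, 10, 8, 4, 11, 18, 14, 15, 13, 12, 17]

lo=0 mid=0 hi=12
7<11: swap(0,0), lo=1 mid=1 ⇒ [7, 11, 9, 17, 10, 15, 4, 14, 18, 8, 6, 13, 12]
11=11: mid=2
9<11: swap(1,2), lo=2 mid=3 ⇒ [7, 9, 11, 17, 10, 15, 4, 14, 18, 8, 6, 13, 12]
17>11: swap(3,12), hi=11 ⇒ [7, 9, 11, 12, 10, 15, 4, 14, 18, 8, 6, 13, 17]
12>11: swap(3,11), hi=10 ⇒ [7, 9, 11, 13, 10, 15, 4, 14, 18, 8, 6, 12, 17]
13>11: swap(3,10), hi=9 ⇒ [7, 9, 11, 6, 10, 15, 4, 14, 18, 8, 13, 12, 17]
6<11: swap(2,3), lo=3 mid=4 ⇒ [7, 9, 6, 11, 10, 15, 4, 14, 18, 8, 13, 12, 17]
10<11: swap(3,4), lo=4 mid=5 ⇒ [7, 9, 6, 10, 11, 15, 4, 14, 18, 8, 13, 12, 17]
15>11: swap(5,9), hi=8 ⇒ [7, 9, 6, 10, 11, 8, 4, 14, 18, 15, 13, 12, 17]
8<11: swap(4,5), lo=5 mid=6 ⇒ [7, 9, 6, 10, 8, 11, 4, 14, 18, 15, 13, 12, 17]
4<11: swap(5,6), lo=6 mid=7 ⇒ [7, 9, 6, 10, 8, 4, 11, 14, 18, 15, 13, 12, 17]
14>11: swap(7,8), hi=7 ⇒ [7, 9, 6, 10, 8, 4, 11, 18, 14, 15, 13, 12, 17]
18>11: swap(7,7), hi=6 ⇒ [7, 9, 6, 10, 8, 4, 11, 18, 14, 15, 13, 12, 17]
done. lo=6 hi=6; A=[7, 9, 6, 10, 8, 4, 11, 18, 14, 15, 13, 12, 17]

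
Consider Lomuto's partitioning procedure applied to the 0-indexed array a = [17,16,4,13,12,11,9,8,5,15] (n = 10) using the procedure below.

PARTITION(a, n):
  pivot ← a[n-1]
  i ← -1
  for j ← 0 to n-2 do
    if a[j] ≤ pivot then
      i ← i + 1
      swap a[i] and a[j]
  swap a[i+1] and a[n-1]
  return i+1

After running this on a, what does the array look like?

pivot=15, i=-1
j=0: 17>15, skip
j=1: 16>15, skip
j=2: 4≤15, i=0, swap(0,2) ⇒ [4,16,17,13,12,11,9,8,5,15]
j=3: 13≤15, i=1, swap(1,3) ⇒ [4,13,17,16,12,11,9,8,5,15]
j=4: 12≤15, i=2, swap(2,4) ⇒ [4,13,12,16,17,11,9,8,5,15]
j=5: 11≤15, i=3, swap(3,5) ⇒ [4,13,12,11,17,16,9,8,5,15]
j=6: 9≤15, i=4, swap(4,6) ⇒ [4,13,12,11,9,16,17,8,5,15]
j=7: 8≤15, i=5, swap(5,7) ⇒ [4,13,12,11,9,8,17,16,5,15]
j=8: 5≤15, i=6, swap(6,8) ⇒ [4,13,12,11,9,8,5,16,17,15]
swap(7,9) ⇒ [4,13,12,11,9,8,5,15,17,16]; return 7

[4,13,12,11,9,8,5,15,17,16]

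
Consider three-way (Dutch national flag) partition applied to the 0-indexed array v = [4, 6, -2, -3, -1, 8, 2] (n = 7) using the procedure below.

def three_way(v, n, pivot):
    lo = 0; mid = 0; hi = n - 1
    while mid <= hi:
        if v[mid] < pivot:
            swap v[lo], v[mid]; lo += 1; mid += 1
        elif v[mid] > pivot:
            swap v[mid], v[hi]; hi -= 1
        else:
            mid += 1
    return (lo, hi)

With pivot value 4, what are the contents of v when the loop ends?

[2, -2, -3, -1, 4, 8, 6]

pivot = 4; lo=0, mid=0, hi=6
v[mid]=4=4: mid=1
v[mid]=6>4: swap v[1],v[6]; hi=5 → [4, 2, -2, -3, -1, 8, 6]
v[mid]=2<4: swap v[0],v[1]; lo=1,mid=2 → [2, 4, -2, -3, -1, 8, 6]
v[mid]=-2<4: swap v[1],v[2]; lo=2,mid=3 → [2, -2, 4, -3, -1, 8, 6]
v[mid]=-3<4: swap v[2],v[3]; lo=3,mid=4 → [2, -2, -3, 4, -1, 8, 6]
v[mid]=-1<4: swap v[3],v[4]; lo=4,mid=5 → [2, -2, -3, -1, 4, 8, 6]
v[mid]=8>4: swap v[5],v[5]; hi=4 → [2, -2, -3, -1, 4, 8, 6]
end: lo=4, hi=4; v = [2, -2, -3, -1, 4, 8, 6]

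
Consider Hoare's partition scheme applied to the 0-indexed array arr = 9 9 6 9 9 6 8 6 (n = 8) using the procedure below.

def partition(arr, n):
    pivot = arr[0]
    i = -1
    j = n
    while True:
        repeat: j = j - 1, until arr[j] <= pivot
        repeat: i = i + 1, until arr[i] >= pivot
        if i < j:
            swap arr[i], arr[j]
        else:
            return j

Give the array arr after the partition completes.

pivot=9
j stops at 7 (6), i stops at 0 (9); swap ⇒ 6 9 6 9 9 6 8 9
j stops at 6 (8), i stops at 1 (9); swap ⇒ 6 8 6 9 9 6 9 9
j stops at 5 (6), i stops at 3 (9); swap ⇒ 6 8 6 6 9 9 9 9
j stops at 4, i stops at 4; i≥j ⇒ return 4. arr=6 8 6 6 9 9 9 9

6 8 6 6 9 9 9 9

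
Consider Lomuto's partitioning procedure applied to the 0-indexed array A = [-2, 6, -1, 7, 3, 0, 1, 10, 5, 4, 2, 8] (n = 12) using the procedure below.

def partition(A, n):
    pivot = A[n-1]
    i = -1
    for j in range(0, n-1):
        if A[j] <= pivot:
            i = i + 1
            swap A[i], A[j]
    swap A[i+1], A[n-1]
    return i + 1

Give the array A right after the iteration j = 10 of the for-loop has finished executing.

pivot = A[11] = 8; i = -1
j=0: A[0]=-2 ≤ 8 → i=0, swap A[0],A[0] (no change) → [-2, 6, -1, 7, 3, 0, 1, 10, 5, 4, 2, 8]
j=1: A[1]=6 ≤ 8 → i=1, swap A[1],A[1] (no change) → [-2, 6, -1, 7, 3, 0, 1, 10, 5, 4, 2, 8]
j=2: A[2]=-1 ≤ 8 → i=2, swap A[2],A[2] (no change) → [-2, 6, -1, 7, 3, 0, 1, 10, 5, 4, 2, 8]
j=3: A[3]=7 ≤ 8 → i=3, swap A[3],A[3] (no change) → [-2, 6, -1, 7, 3, 0, 1, 10, 5, 4, 2, 8]
j=4: A[4]=3 ≤ 8 → i=4, swap A[4],A[4] (no change) → [-2, 6, -1, 7, 3, 0, 1, 10, 5, 4, 2, 8]
j=5: A[5]=0 ≤ 8 → i=5, swap A[5],A[5] (no change) → [-2, 6, -1, 7, 3, 0, 1, 10, 5, 4, 2, 8]
j=6: A[6]=1 ≤ 8 → i=6, swap A[6],A[6] (no change) → [-2, 6, -1, 7, 3, 0, 1, 10, 5, 4, 2, 8]
j=7: A[7]=10 > 8 → no swap
j=8: A[8]=5 ≤ 8 → i=7, swap A[7],A[8] → [-2, 6, -1, 7, 3, 0, 1, 5, 10, 4, 2, 8]
j=9: A[9]=4 ≤ 8 → i=8, swap A[8],A[9] → [-2, 6, -1, 7, 3, 0, 1, 5, 4, 10, 2, 8]
j=10: A[10]=2 ≤ 8 → i=9, swap A[9],A[10] → [-2, 6, -1, 7, 3, 0, 1, 5, 4, 2, 10, 8]
(after j=10) A = [-2, 6, -1, 7, 3, 0, 1, 5, 4, 2, 10, 8]

[-2, 6, -1, 7, 3, 0, 1, 5, 4, 2, 10, 8]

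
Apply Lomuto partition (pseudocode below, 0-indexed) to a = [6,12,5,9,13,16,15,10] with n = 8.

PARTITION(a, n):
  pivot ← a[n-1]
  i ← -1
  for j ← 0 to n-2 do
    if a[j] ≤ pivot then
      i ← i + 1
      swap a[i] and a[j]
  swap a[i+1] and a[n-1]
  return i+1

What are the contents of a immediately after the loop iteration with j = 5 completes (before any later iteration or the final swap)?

pivot = a[7] = 10; i = -1
j=0: a[0]=6 ≤ 10 → i=0, swap a[0],a[0] (no change) → [6,12,5,9,13,16,15,10]
j=1: a[1]=12 > 10 → no swap
j=2: a[2]=5 ≤ 10 → i=1, swap a[1],a[2] → [6,5,12,9,13,16,15,10]
j=3: a[3]=9 ≤ 10 → i=2, swap a[2],a[3] → [6,5,9,12,13,16,15,10]
j=4: a[4]=13 > 10 → no swap
j=5: a[5]=16 > 10 → no swap
(after j=5) a = [6,5,9,12,13,16,15,10]

[6,5,9,12,13,16,15,10]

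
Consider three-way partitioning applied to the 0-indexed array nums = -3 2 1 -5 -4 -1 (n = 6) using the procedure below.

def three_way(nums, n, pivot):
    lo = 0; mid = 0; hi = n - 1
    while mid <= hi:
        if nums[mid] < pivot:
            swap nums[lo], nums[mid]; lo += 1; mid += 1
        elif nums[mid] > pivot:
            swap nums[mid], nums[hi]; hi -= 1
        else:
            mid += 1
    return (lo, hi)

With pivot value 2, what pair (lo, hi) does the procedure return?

pivot = 2; lo=0, mid=0, hi=5
nums[mid]=-3<2: swap nums[0],nums[0]; lo=1,mid=1 → -3 2 1 -5 -4 -1
nums[mid]=2=2: mid=2
nums[mid]=1<2: swap nums[1],nums[2]; lo=2,mid=3 → -3 1 2 -5 -4 -1
nums[mid]=-5<2: swap nums[2],nums[3]; lo=3,mid=4 → -3 1 -5 2 -4 -1
nums[mid]=-4<2: swap nums[3],nums[4]; lo=4,mid=5 → -3 1 -5 -4 2 -1
nums[mid]=-1<2: swap nums[4],nums[5]; lo=5,mid=6 → -3 1 -5 -4 -1 2
end: lo=5, hi=5; nums = -3 1 -5 -4 -1 2

(5, 5)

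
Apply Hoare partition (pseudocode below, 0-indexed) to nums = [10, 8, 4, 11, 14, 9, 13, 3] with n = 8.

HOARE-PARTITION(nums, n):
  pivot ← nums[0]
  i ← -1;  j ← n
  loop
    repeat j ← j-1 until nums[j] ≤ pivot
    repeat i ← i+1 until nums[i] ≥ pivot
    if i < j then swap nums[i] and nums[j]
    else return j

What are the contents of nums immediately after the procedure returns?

pivot=10
j stops at 7 (3), i stops at 0 (10); swap ⇒ [3, 8, 4, 11, 14, 9, 13, 10]
j stops at 5 (9), i stops at 3 (11); swap ⇒ [3, 8, 4, 9, 14, 11, 13, 10]
j stops at 3, i stops at 4; i≥j ⇒ return 3. nums=[3, 8, 4, 9, 14, 11, 13, 10]

[3, 8, 4, 9, 14, 11, 13, 10]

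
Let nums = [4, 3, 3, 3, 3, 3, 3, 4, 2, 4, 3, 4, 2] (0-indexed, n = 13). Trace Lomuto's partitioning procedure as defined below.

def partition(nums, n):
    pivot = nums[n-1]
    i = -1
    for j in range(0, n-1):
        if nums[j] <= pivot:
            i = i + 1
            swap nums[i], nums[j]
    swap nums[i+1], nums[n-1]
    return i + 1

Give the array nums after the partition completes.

pivot=2, i=-1
j=0: 4>2, skip
j=1: 3>2, skip
j=2: 3>2, skip
j=3: 3>2, skip
j=4: 3>2, skip
j=5: 3>2, skip
j=6: 3>2, skip
j=7: 4>2, skip
j=8: 2≤2, i=0, swap(0,8) ⇒ [2, 3, 3, 3, 3, 3, 3, 4, 4, 4, 3, 4, 2]
j=9: 4>2, skip
j=10: 3>2, skip
j=11: 4>2, skip
swap(1,12) ⇒ [2, 2, 3, 3, 3, 3, 3, 4, 4, 4, 3, 4, 3]; return 1

[2, 2, 3, 3, 3, 3, 3, 4, 4, 4, 3, 4, 3]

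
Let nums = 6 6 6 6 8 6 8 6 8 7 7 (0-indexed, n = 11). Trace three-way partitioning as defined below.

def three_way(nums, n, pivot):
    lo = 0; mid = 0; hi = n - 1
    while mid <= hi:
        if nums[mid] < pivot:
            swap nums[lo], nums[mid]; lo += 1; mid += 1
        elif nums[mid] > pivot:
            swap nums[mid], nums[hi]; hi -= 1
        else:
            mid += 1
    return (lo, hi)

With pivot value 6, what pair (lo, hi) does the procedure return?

lo=0 mid=0 hi=10
6=6: mid=1
6=6: mid=2
6=6: mid=3
6=6: mid=4
8>6: swap(4,10), hi=9 ⇒ 6 6 6 6 7 6 8 6 8 7 8
7>6: swap(4,9), hi=8 ⇒ 6 6 6 6 7 6 8 6 8 7 8
7>6: swap(4,8), hi=7 ⇒ 6 6 6 6 8 6 8 6 7 7 8
8>6: swap(4,7), hi=6 ⇒ 6 6 6 6 6 6 8 8 7 7 8
6=6: mid=5
6=6: mid=6
8>6: swap(6,6), hi=5 ⇒ 6 6 6 6 6 6 8 8 7 7 8
done. lo=0 hi=5; nums=6 6 6 6 6 6 8 8 7 7 8

(0, 5)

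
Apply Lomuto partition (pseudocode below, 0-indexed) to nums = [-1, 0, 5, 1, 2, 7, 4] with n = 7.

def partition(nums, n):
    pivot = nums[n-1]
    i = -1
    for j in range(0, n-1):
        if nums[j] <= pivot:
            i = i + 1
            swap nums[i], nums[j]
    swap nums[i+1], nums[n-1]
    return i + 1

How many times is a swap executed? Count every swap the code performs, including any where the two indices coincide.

5

pivot = nums[6] = 4; i = -1
j=0: nums[0]=-1 ≤ 4 → i=0, swap nums[0],nums[0] (no change) → [-1, 0, 5, 1, 2, 7, 4]
j=1: nums[1]=0 ≤ 4 → i=1, swap nums[1],nums[1] (no change) → [-1, 0, 5, 1, 2, 7, 4]
j=2: nums[2]=5 > 4 → no swap
j=3: nums[3]=1 ≤ 4 → i=2, swap nums[2],nums[3] → [-1, 0, 1, 5, 2, 7, 4]
j=4: nums[4]=2 ≤ 4 → i=3, swap nums[3],nums[4] → [-1, 0, 1, 2, 5, 7, 4]
j=5: nums[5]=7 > 4 → no swap
final swap nums[4],nums[6] → [-1, 0, 1, 2, 4, 7, 5]; return 4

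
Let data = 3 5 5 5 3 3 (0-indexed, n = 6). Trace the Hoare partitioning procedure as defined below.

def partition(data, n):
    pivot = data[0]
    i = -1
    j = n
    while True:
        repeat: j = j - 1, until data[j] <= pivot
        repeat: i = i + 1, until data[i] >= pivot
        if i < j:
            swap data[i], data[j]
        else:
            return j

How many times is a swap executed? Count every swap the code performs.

pivot = data[0] = 3; i = -1, j = 6
j→5 (data[5]=3≤3), i→0 (data[0]=3≥3); i<j, swap → 3 5 5 5 3 3
j→4 (data[4]=3≤3), i→1 (data[1]=5≥3); i<j, swap → 3 3 5 5 5 3
j→1, i→2; i≥j, return j=1. data = 3 3 5 5 5 3

2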